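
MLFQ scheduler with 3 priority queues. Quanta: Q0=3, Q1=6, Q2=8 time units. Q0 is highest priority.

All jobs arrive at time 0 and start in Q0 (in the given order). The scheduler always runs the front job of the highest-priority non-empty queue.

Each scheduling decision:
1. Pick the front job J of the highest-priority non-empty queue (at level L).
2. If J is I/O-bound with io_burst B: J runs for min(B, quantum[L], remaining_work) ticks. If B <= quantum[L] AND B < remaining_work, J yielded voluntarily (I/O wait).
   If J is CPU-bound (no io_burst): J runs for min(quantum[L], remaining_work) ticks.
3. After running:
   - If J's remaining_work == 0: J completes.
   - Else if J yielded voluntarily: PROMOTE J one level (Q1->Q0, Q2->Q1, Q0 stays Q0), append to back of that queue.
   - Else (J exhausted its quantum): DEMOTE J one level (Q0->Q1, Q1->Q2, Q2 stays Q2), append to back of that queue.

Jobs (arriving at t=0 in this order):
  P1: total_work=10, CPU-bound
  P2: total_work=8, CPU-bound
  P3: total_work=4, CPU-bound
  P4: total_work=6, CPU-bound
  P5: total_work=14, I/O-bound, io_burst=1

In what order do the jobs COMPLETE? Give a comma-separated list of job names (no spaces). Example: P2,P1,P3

Answer: P5,P2,P3,P4,P1

Derivation:
t=0-3: P1@Q0 runs 3, rem=7, quantum used, demote→Q1. Q0=[P2,P3,P4,P5] Q1=[P1] Q2=[]
t=3-6: P2@Q0 runs 3, rem=5, quantum used, demote→Q1. Q0=[P3,P4,P5] Q1=[P1,P2] Q2=[]
t=6-9: P3@Q0 runs 3, rem=1, quantum used, demote→Q1. Q0=[P4,P5] Q1=[P1,P2,P3] Q2=[]
t=9-12: P4@Q0 runs 3, rem=3, quantum used, demote→Q1. Q0=[P5] Q1=[P1,P2,P3,P4] Q2=[]
t=12-13: P5@Q0 runs 1, rem=13, I/O yield, promote→Q0. Q0=[P5] Q1=[P1,P2,P3,P4] Q2=[]
t=13-14: P5@Q0 runs 1, rem=12, I/O yield, promote→Q0. Q0=[P5] Q1=[P1,P2,P3,P4] Q2=[]
t=14-15: P5@Q0 runs 1, rem=11, I/O yield, promote→Q0. Q0=[P5] Q1=[P1,P2,P3,P4] Q2=[]
t=15-16: P5@Q0 runs 1, rem=10, I/O yield, promote→Q0. Q0=[P5] Q1=[P1,P2,P3,P4] Q2=[]
t=16-17: P5@Q0 runs 1, rem=9, I/O yield, promote→Q0. Q0=[P5] Q1=[P1,P2,P3,P4] Q2=[]
t=17-18: P5@Q0 runs 1, rem=8, I/O yield, promote→Q0. Q0=[P5] Q1=[P1,P2,P3,P4] Q2=[]
t=18-19: P5@Q0 runs 1, rem=7, I/O yield, promote→Q0. Q0=[P5] Q1=[P1,P2,P3,P4] Q2=[]
t=19-20: P5@Q0 runs 1, rem=6, I/O yield, promote→Q0. Q0=[P5] Q1=[P1,P2,P3,P4] Q2=[]
t=20-21: P5@Q0 runs 1, rem=5, I/O yield, promote→Q0. Q0=[P5] Q1=[P1,P2,P3,P4] Q2=[]
t=21-22: P5@Q0 runs 1, rem=4, I/O yield, promote→Q0. Q0=[P5] Q1=[P1,P2,P3,P4] Q2=[]
t=22-23: P5@Q0 runs 1, rem=3, I/O yield, promote→Q0. Q0=[P5] Q1=[P1,P2,P3,P4] Q2=[]
t=23-24: P5@Q0 runs 1, rem=2, I/O yield, promote→Q0. Q0=[P5] Q1=[P1,P2,P3,P4] Q2=[]
t=24-25: P5@Q0 runs 1, rem=1, I/O yield, promote→Q0. Q0=[P5] Q1=[P1,P2,P3,P4] Q2=[]
t=25-26: P5@Q0 runs 1, rem=0, completes. Q0=[] Q1=[P1,P2,P3,P4] Q2=[]
t=26-32: P1@Q1 runs 6, rem=1, quantum used, demote→Q2. Q0=[] Q1=[P2,P3,P4] Q2=[P1]
t=32-37: P2@Q1 runs 5, rem=0, completes. Q0=[] Q1=[P3,P4] Q2=[P1]
t=37-38: P3@Q1 runs 1, rem=0, completes. Q0=[] Q1=[P4] Q2=[P1]
t=38-41: P4@Q1 runs 3, rem=0, completes. Q0=[] Q1=[] Q2=[P1]
t=41-42: P1@Q2 runs 1, rem=0, completes. Q0=[] Q1=[] Q2=[]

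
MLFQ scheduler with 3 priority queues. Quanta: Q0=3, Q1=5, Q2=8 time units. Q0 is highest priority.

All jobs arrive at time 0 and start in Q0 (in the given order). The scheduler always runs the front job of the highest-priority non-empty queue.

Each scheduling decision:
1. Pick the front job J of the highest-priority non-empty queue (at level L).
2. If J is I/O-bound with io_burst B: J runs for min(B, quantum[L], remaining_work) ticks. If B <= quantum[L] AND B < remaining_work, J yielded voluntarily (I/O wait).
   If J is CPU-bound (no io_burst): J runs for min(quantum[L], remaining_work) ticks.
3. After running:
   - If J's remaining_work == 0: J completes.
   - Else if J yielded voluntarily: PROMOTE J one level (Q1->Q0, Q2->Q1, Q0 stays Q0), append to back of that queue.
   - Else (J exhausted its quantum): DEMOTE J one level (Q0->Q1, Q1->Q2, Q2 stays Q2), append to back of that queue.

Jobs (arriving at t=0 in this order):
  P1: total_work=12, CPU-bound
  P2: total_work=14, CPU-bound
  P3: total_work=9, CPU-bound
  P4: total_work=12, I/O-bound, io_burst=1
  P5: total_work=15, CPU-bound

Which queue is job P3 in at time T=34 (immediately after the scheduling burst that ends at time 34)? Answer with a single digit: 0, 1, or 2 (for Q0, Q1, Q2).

Answer: 1

Derivation:
t=0-3: P1@Q0 runs 3, rem=9, quantum used, demote→Q1. Q0=[P2,P3,P4,P5] Q1=[P1] Q2=[]
t=3-6: P2@Q0 runs 3, rem=11, quantum used, demote→Q1. Q0=[P3,P4,P5] Q1=[P1,P2] Q2=[]
t=6-9: P3@Q0 runs 3, rem=6, quantum used, demote→Q1. Q0=[P4,P5] Q1=[P1,P2,P3] Q2=[]
t=9-10: P4@Q0 runs 1, rem=11, I/O yield, promote→Q0. Q0=[P5,P4] Q1=[P1,P2,P3] Q2=[]
t=10-13: P5@Q0 runs 3, rem=12, quantum used, demote→Q1. Q0=[P4] Q1=[P1,P2,P3,P5] Q2=[]
t=13-14: P4@Q0 runs 1, rem=10, I/O yield, promote→Q0. Q0=[P4] Q1=[P1,P2,P3,P5] Q2=[]
t=14-15: P4@Q0 runs 1, rem=9, I/O yield, promote→Q0. Q0=[P4] Q1=[P1,P2,P3,P5] Q2=[]
t=15-16: P4@Q0 runs 1, rem=8, I/O yield, promote→Q0. Q0=[P4] Q1=[P1,P2,P3,P5] Q2=[]
t=16-17: P4@Q0 runs 1, rem=7, I/O yield, promote→Q0. Q0=[P4] Q1=[P1,P2,P3,P5] Q2=[]
t=17-18: P4@Q0 runs 1, rem=6, I/O yield, promote→Q0. Q0=[P4] Q1=[P1,P2,P3,P5] Q2=[]
t=18-19: P4@Q0 runs 1, rem=5, I/O yield, promote→Q0. Q0=[P4] Q1=[P1,P2,P3,P5] Q2=[]
t=19-20: P4@Q0 runs 1, rem=4, I/O yield, promote→Q0. Q0=[P4] Q1=[P1,P2,P3,P5] Q2=[]
t=20-21: P4@Q0 runs 1, rem=3, I/O yield, promote→Q0. Q0=[P4] Q1=[P1,P2,P3,P5] Q2=[]
t=21-22: P4@Q0 runs 1, rem=2, I/O yield, promote→Q0. Q0=[P4] Q1=[P1,P2,P3,P5] Q2=[]
t=22-23: P4@Q0 runs 1, rem=1, I/O yield, promote→Q0. Q0=[P4] Q1=[P1,P2,P3,P5] Q2=[]
t=23-24: P4@Q0 runs 1, rem=0, completes. Q0=[] Q1=[P1,P2,P3,P5] Q2=[]
t=24-29: P1@Q1 runs 5, rem=4, quantum used, demote→Q2. Q0=[] Q1=[P2,P3,P5] Q2=[P1]
t=29-34: P2@Q1 runs 5, rem=6, quantum used, demote→Q2. Q0=[] Q1=[P3,P5] Q2=[P1,P2]
t=34-39: P3@Q1 runs 5, rem=1, quantum used, demote→Q2. Q0=[] Q1=[P5] Q2=[P1,P2,P3]
t=39-44: P5@Q1 runs 5, rem=7, quantum used, demote→Q2. Q0=[] Q1=[] Q2=[P1,P2,P3,P5]
t=44-48: P1@Q2 runs 4, rem=0, completes. Q0=[] Q1=[] Q2=[P2,P3,P5]
t=48-54: P2@Q2 runs 6, rem=0, completes. Q0=[] Q1=[] Q2=[P3,P5]
t=54-55: P3@Q2 runs 1, rem=0, completes. Q0=[] Q1=[] Q2=[P5]
t=55-62: P5@Q2 runs 7, rem=0, completes. Q0=[] Q1=[] Q2=[]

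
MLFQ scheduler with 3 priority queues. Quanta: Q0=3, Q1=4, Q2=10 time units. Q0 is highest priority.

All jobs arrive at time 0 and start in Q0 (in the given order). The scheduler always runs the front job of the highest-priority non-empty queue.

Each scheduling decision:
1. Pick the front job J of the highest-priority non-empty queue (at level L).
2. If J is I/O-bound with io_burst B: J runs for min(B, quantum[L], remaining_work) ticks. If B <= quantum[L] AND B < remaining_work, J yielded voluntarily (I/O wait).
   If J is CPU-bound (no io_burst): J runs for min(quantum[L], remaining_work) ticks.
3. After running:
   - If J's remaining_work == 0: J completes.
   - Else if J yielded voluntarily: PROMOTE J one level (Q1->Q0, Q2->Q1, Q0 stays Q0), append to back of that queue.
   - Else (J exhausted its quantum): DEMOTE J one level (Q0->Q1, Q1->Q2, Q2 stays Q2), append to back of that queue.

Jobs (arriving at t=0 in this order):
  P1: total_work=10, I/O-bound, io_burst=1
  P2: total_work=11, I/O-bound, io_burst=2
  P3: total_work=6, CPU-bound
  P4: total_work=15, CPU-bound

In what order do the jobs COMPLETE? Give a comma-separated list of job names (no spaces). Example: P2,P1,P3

t=0-1: P1@Q0 runs 1, rem=9, I/O yield, promote→Q0. Q0=[P2,P3,P4,P1] Q1=[] Q2=[]
t=1-3: P2@Q0 runs 2, rem=9, I/O yield, promote→Q0. Q0=[P3,P4,P1,P2] Q1=[] Q2=[]
t=3-6: P3@Q0 runs 3, rem=3, quantum used, demote→Q1. Q0=[P4,P1,P2] Q1=[P3] Q2=[]
t=6-9: P4@Q0 runs 3, rem=12, quantum used, demote→Q1. Q0=[P1,P2] Q1=[P3,P4] Q2=[]
t=9-10: P1@Q0 runs 1, rem=8, I/O yield, promote→Q0. Q0=[P2,P1] Q1=[P3,P4] Q2=[]
t=10-12: P2@Q0 runs 2, rem=7, I/O yield, promote→Q0. Q0=[P1,P2] Q1=[P3,P4] Q2=[]
t=12-13: P1@Q0 runs 1, rem=7, I/O yield, promote→Q0. Q0=[P2,P1] Q1=[P3,P4] Q2=[]
t=13-15: P2@Q0 runs 2, rem=5, I/O yield, promote→Q0. Q0=[P1,P2] Q1=[P3,P4] Q2=[]
t=15-16: P1@Q0 runs 1, rem=6, I/O yield, promote→Q0. Q0=[P2,P1] Q1=[P3,P4] Q2=[]
t=16-18: P2@Q0 runs 2, rem=3, I/O yield, promote→Q0. Q0=[P1,P2] Q1=[P3,P4] Q2=[]
t=18-19: P1@Q0 runs 1, rem=5, I/O yield, promote→Q0. Q0=[P2,P1] Q1=[P3,P4] Q2=[]
t=19-21: P2@Q0 runs 2, rem=1, I/O yield, promote→Q0. Q0=[P1,P2] Q1=[P3,P4] Q2=[]
t=21-22: P1@Q0 runs 1, rem=4, I/O yield, promote→Q0. Q0=[P2,P1] Q1=[P3,P4] Q2=[]
t=22-23: P2@Q0 runs 1, rem=0, completes. Q0=[P1] Q1=[P3,P4] Q2=[]
t=23-24: P1@Q0 runs 1, rem=3, I/O yield, promote→Q0. Q0=[P1] Q1=[P3,P4] Q2=[]
t=24-25: P1@Q0 runs 1, rem=2, I/O yield, promote→Q0. Q0=[P1] Q1=[P3,P4] Q2=[]
t=25-26: P1@Q0 runs 1, rem=1, I/O yield, promote→Q0. Q0=[P1] Q1=[P3,P4] Q2=[]
t=26-27: P1@Q0 runs 1, rem=0, completes. Q0=[] Q1=[P3,P4] Q2=[]
t=27-30: P3@Q1 runs 3, rem=0, completes. Q0=[] Q1=[P4] Q2=[]
t=30-34: P4@Q1 runs 4, rem=8, quantum used, demote→Q2. Q0=[] Q1=[] Q2=[P4]
t=34-42: P4@Q2 runs 8, rem=0, completes. Q0=[] Q1=[] Q2=[]

Answer: P2,P1,P3,P4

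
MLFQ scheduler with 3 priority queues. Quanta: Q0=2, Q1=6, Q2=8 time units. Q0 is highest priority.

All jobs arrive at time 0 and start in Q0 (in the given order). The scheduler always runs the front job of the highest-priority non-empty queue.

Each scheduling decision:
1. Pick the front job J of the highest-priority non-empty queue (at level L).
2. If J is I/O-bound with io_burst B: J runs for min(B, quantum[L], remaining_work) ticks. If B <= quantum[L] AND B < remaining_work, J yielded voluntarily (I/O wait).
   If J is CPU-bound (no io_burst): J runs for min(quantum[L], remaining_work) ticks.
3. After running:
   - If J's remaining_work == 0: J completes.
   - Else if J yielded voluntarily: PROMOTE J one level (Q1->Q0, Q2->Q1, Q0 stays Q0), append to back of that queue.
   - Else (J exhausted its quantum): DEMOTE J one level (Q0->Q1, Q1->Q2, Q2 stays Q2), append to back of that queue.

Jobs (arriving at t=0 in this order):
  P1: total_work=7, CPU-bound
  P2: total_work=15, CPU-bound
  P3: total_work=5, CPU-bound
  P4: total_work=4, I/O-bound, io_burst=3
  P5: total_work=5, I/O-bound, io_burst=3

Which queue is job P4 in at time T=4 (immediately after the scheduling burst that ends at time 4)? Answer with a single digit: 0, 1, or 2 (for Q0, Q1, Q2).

Answer: 0

Derivation:
t=0-2: P1@Q0 runs 2, rem=5, quantum used, demote→Q1. Q0=[P2,P3,P4,P5] Q1=[P1] Q2=[]
t=2-4: P2@Q0 runs 2, rem=13, quantum used, demote→Q1. Q0=[P3,P4,P5] Q1=[P1,P2] Q2=[]
t=4-6: P3@Q0 runs 2, rem=3, quantum used, demote→Q1. Q0=[P4,P5] Q1=[P1,P2,P3] Q2=[]
t=6-8: P4@Q0 runs 2, rem=2, quantum used, demote→Q1. Q0=[P5] Q1=[P1,P2,P3,P4] Q2=[]
t=8-10: P5@Q0 runs 2, rem=3, quantum used, demote→Q1. Q0=[] Q1=[P1,P2,P3,P4,P5] Q2=[]
t=10-15: P1@Q1 runs 5, rem=0, completes. Q0=[] Q1=[P2,P3,P4,P5] Q2=[]
t=15-21: P2@Q1 runs 6, rem=7, quantum used, demote→Q2. Q0=[] Q1=[P3,P4,P5] Q2=[P2]
t=21-24: P3@Q1 runs 3, rem=0, completes. Q0=[] Q1=[P4,P5] Q2=[P2]
t=24-26: P4@Q1 runs 2, rem=0, completes. Q0=[] Q1=[P5] Q2=[P2]
t=26-29: P5@Q1 runs 3, rem=0, completes. Q0=[] Q1=[] Q2=[P2]
t=29-36: P2@Q2 runs 7, rem=0, completes. Q0=[] Q1=[] Q2=[]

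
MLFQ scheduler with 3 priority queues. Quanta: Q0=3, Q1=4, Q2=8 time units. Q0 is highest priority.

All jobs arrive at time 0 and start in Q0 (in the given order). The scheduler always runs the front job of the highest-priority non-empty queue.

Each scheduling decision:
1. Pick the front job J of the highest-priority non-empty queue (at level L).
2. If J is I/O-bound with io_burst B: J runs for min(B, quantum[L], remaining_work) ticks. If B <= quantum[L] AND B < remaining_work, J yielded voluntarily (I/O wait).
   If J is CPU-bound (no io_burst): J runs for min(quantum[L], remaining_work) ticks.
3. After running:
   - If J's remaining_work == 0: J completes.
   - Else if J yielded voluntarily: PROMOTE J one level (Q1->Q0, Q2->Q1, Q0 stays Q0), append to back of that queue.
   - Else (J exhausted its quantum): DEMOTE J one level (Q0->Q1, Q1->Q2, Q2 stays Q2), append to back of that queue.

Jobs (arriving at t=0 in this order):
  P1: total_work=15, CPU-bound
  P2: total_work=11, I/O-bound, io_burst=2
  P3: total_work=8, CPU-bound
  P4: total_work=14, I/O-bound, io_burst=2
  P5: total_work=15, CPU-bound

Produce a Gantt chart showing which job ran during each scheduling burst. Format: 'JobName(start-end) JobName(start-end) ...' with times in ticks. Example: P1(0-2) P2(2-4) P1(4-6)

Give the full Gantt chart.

t=0-3: P1@Q0 runs 3, rem=12, quantum used, demote→Q1. Q0=[P2,P3,P4,P5] Q1=[P1] Q2=[]
t=3-5: P2@Q0 runs 2, rem=9, I/O yield, promote→Q0. Q0=[P3,P4,P5,P2] Q1=[P1] Q2=[]
t=5-8: P3@Q0 runs 3, rem=5, quantum used, demote→Q1. Q0=[P4,P5,P2] Q1=[P1,P3] Q2=[]
t=8-10: P4@Q0 runs 2, rem=12, I/O yield, promote→Q0. Q0=[P5,P2,P4] Q1=[P1,P3] Q2=[]
t=10-13: P5@Q0 runs 3, rem=12, quantum used, demote→Q1. Q0=[P2,P4] Q1=[P1,P3,P5] Q2=[]
t=13-15: P2@Q0 runs 2, rem=7, I/O yield, promote→Q0. Q0=[P4,P2] Q1=[P1,P3,P5] Q2=[]
t=15-17: P4@Q0 runs 2, rem=10, I/O yield, promote→Q0. Q0=[P2,P4] Q1=[P1,P3,P5] Q2=[]
t=17-19: P2@Q0 runs 2, rem=5, I/O yield, promote→Q0. Q0=[P4,P2] Q1=[P1,P3,P5] Q2=[]
t=19-21: P4@Q0 runs 2, rem=8, I/O yield, promote→Q0. Q0=[P2,P4] Q1=[P1,P3,P5] Q2=[]
t=21-23: P2@Q0 runs 2, rem=3, I/O yield, promote→Q0. Q0=[P4,P2] Q1=[P1,P3,P5] Q2=[]
t=23-25: P4@Q0 runs 2, rem=6, I/O yield, promote→Q0. Q0=[P2,P4] Q1=[P1,P3,P5] Q2=[]
t=25-27: P2@Q0 runs 2, rem=1, I/O yield, promote→Q0. Q0=[P4,P2] Q1=[P1,P3,P5] Q2=[]
t=27-29: P4@Q0 runs 2, rem=4, I/O yield, promote→Q0. Q0=[P2,P4] Q1=[P1,P3,P5] Q2=[]
t=29-30: P2@Q0 runs 1, rem=0, completes. Q0=[P4] Q1=[P1,P3,P5] Q2=[]
t=30-32: P4@Q0 runs 2, rem=2, I/O yield, promote→Q0. Q0=[P4] Q1=[P1,P3,P5] Q2=[]
t=32-34: P4@Q0 runs 2, rem=0, completes. Q0=[] Q1=[P1,P3,P5] Q2=[]
t=34-38: P1@Q1 runs 4, rem=8, quantum used, demote→Q2. Q0=[] Q1=[P3,P5] Q2=[P1]
t=38-42: P3@Q1 runs 4, rem=1, quantum used, demote→Q2. Q0=[] Q1=[P5] Q2=[P1,P3]
t=42-46: P5@Q1 runs 4, rem=8, quantum used, demote→Q2. Q0=[] Q1=[] Q2=[P1,P3,P5]
t=46-54: P1@Q2 runs 8, rem=0, completes. Q0=[] Q1=[] Q2=[P3,P5]
t=54-55: P3@Q2 runs 1, rem=0, completes. Q0=[] Q1=[] Q2=[P5]
t=55-63: P5@Q2 runs 8, rem=0, completes. Q0=[] Q1=[] Q2=[]

Answer: P1(0-3) P2(3-5) P3(5-8) P4(8-10) P5(10-13) P2(13-15) P4(15-17) P2(17-19) P4(19-21) P2(21-23) P4(23-25) P2(25-27) P4(27-29) P2(29-30) P4(30-32) P4(32-34) P1(34-38) P3(38-42) P5(42-46) P1(46-54) P3(54-55) P5(55-63)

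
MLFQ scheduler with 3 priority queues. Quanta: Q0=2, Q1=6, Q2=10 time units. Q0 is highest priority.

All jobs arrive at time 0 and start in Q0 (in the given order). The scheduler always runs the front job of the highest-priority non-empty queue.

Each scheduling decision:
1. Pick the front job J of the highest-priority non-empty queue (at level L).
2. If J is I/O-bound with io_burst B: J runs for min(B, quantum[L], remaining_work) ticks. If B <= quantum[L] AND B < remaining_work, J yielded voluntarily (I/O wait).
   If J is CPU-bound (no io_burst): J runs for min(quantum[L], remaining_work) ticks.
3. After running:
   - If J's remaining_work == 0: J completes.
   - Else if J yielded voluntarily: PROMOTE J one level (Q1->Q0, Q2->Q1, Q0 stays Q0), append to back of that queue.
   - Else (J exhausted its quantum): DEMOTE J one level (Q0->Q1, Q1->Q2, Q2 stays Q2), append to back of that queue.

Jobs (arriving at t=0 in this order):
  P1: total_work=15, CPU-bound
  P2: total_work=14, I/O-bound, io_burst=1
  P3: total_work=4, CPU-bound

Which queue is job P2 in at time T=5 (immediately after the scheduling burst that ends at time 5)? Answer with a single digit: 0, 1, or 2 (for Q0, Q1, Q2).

Answer: 0

Derivation:
t=0-2: P1@Q0 runs 2, rem=13, quantum used, demote→Q1. Q0=[P2,P3] Q1=[P1] Q2=[]
t=2-3: P2@Q0 runs 1, rem=13, I/O yield, promote→Q0. Q0=[P3,P2] Q1=[P1] Q2=[]
t=3-5: P3@Q0 runs 2, rem=2, quantum used, demote→Q1. Q0=[P2] Q1=[P1,P3] Q2=[]
t=5-6: P2@Q0 runs 1, rem=12, I/O yield, promote→Q0. Q0=[P2] Q1=[P1,P3] Q2=[]
t=6-7: P2@Q0 runs 1, rem=11, I/O yield, promote→Q0. Q0=[P2] Q1=[P1,P3] Q2=[]
t=7-8: P2@Q0 runs 1, rem=10, I/O yield, promote→Q0. Q0=[P2] Q1=[P1,P3] Q2=[]
t=8-9: P2@Q0 runs 1, rem=9, I/O yield, promote→Q0. Q0=[P2] Q1=[P1,P3] Q2=[]
t=9-10: P2@Q0 runs 1, rem=8, I/O yield, promote→Q0. Q0=[P2] Q1=[P1,P3] Q2=[]
t=10-11: P2@Q0 runs 1, rem=7, I/O yield, promote→Q0. Q0=[P2] Q1=[P1,P3] Q2=[]
t=11-12: P2@Q0 runs 1, rem=6, I/O yield, promote→Q0. Q0=[P2] Q1=[P1,P3] Q2=[]
t=12-13: P2@Q0 runs 1, rem=5, I/O yield, promote→Q0. Q0=[P2] Q1=[P1,P3] Q2=[]
t=13-14: P2@Q0 runs 1, rem=4, I/O yield, promote→Q0. Q0=[P2] Q1=[P1,P3] Q2=[]
t=14-15: P2@Q0 runs 1, rem=3, I/O yield, promote→Q0. Q0=[P2] Q1=[P1,P3] Q2=[]
t=15-16: P2@Q0 runs 1, rem=2, I/O yield, promote→Q0. Q0=[P2] Q1=[P1,P3] Q2=[]
t=16-17: P2@Q0 runs 1, rem=1, I/O yield, promote→Q0. Q0=[P2] Q1=[P1,P3] Q2=[]
t=17-18: P2@Q0 runs 1, rem=0, completes. Q0=[] Q1=[P1,P3] Q2=[]
t=18-24: P1@Q1 runs 6, rem=7, quantum used, demote→Q2. Q0=[] Q1=[P3] Q2=[P1]
t=24-26: P3@Q1 runs 2, rem=0, completes. Q0=[] Q1=[] Q2=[P1]
t=26-33: P1@Q2 runs 7, rem=0, completes. Q0=[] Q1=[] Q2=[]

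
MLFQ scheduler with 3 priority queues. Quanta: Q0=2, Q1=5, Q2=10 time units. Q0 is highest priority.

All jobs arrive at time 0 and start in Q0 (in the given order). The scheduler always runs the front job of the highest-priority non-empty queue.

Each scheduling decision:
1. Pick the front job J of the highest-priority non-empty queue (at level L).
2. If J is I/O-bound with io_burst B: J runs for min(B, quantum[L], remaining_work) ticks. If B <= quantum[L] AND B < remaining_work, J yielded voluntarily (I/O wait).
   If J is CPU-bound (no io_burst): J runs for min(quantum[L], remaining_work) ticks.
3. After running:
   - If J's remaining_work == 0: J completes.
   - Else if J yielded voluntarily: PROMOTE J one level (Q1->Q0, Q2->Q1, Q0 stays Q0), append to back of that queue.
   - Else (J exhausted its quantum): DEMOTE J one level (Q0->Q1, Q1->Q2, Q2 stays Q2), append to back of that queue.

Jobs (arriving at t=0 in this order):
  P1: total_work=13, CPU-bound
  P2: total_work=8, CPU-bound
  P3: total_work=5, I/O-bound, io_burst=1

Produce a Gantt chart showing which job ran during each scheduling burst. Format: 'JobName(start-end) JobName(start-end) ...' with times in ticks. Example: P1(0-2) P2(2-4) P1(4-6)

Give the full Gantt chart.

t=0-2: P1@Q0 runs 2, rem=11, quantum used, demote→Q1. Q0=[P2,P3] Q1=[P1] Q2=[]
t=2-4: P2@Q0 runs 2, rem=6, quantum used, demote→Q1. Q0=[P3] Q1=[P1,P2] Q2=[]
t=4-5: P3@Q0 runs 1, rem=4, I/O yield, promote→Q0. Q0=[P3] Q1=[P1,P2] Q2=[]
t=5-6: P3@Q0 runs 1, rem=3, I/O yield, promote→Q0. Q0=[P3] Q1=[P1,P2] Q2=[]
t=6-7: P3@Q0 runs 1, rem=2, I/O yield, promote→Q0. Q0=[P3] Q1=[P1,P2] Q2=[]
t=7-8: P3@Q0 runs 1, rem=1, I/O yield, promote→Q0. Q0=[P3] Q1=[P1,P2] Q2=[]
t=8-9: P3@Q0 runs 1, rem=0, completes. Q0=[] Q1=[P1,P2] Q2=[]
t=9-14: P1@Q1 runs 5, rem=6, quantum used, demote→Q2. Q0=[] Q1=[P2] Q2=[P1]
t=14-19: P2@Q1 runs 5, rem=1, quantum used, demote→Q2. Q0=[] Q1=[] Q2=[P1,P2]
t=19-25: P1@Q2 runs 6, rem=0, completes. Q0=[] Q1=[] Q2=[P2]
t=25-26: P2@Q2 runs 1, rem=0, completes. Q0=[] Q1=[] Q2=[]

Answer: P1(0-2) P2(2-4) P3(4-5) P3(5-6) P3(6-7) P3(7-8) P3(8-9) P1(9-14) P2(14-19) P1(19-25) P2(25-26)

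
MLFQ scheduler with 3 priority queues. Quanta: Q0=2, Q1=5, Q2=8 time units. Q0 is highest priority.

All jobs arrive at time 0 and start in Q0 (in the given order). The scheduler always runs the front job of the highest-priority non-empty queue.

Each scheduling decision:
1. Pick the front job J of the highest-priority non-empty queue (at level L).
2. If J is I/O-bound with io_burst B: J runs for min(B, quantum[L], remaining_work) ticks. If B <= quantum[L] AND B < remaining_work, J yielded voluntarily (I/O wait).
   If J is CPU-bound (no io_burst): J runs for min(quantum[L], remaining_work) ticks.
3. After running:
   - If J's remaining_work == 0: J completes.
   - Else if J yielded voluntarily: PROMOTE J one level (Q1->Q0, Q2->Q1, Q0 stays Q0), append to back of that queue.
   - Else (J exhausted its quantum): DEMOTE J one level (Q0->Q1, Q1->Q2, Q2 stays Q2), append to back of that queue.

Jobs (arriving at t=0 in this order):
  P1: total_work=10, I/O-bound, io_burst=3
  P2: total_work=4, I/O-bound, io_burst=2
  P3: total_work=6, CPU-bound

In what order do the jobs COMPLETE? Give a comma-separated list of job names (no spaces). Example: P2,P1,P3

t=0-2: P1@Q0 runs 2, rem=8, quantum used, demote→Q1. Q0=[P2,P3] Q1=[P1] Q2=[]
t=2-4: P2@Q0 runs 2, rem=2, I/O yield, promote→Q0. Q0=[P3,P2] Q1=[P1] Q2=[]
t=4-6: P3@Q0 runs 2, rem=4, quantum used, demote→Q1. Q0=[P2] Q1=[P1,P3] Q2=[]
t=6-8: P2@Q0 runs 2, rem=0, completes. Q0=[] Q1=[P1,P3] Q2=[]
t=8-11: P1@Q1 runs 3, rem=5, I/O yield, promote→Q0. Q0=[P1] Q1=[P3] Q2=[]
t=11-13: P1@Q0 runs 2, rem=3, quantum used, demote→Q1. Q0=[] Q1=[P3,P1] Q2=[]
t=13-17: P3@Q1 runs 4, rem=0, completes. Q0=[] Q1=[P1] Q2=[]
t=17-20: P1@Q1 runs 3, rem=0, completes. Q0=[] Q1=[] Q2=[]

Answer: P2,P3,P1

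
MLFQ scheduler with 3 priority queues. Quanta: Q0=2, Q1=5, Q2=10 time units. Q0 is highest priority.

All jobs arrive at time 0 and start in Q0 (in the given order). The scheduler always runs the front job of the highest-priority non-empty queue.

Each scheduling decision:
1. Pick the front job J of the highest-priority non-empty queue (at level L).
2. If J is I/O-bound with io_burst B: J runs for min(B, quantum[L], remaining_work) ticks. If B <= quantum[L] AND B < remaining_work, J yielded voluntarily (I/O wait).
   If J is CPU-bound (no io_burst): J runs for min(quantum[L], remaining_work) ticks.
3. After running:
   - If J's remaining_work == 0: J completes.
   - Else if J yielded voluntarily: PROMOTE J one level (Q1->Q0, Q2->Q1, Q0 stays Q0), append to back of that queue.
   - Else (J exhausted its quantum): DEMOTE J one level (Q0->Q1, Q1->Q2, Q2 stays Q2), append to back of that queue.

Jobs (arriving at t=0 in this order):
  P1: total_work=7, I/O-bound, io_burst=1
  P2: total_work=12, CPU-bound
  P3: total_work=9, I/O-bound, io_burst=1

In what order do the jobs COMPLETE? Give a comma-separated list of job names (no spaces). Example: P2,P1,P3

t=0-1: P1@Q0 runs 1, rem=6, I/O yield, promote→Q0. Q0=[P2,P3,P1] Q1=[] Q2=[]
t=1-3: P2@Q0 runs 2, rem=10, quantum used, demote→Q1. Q0=[P3,P1] Q1=[P2] Q2=[]
t=3-4: P3@Q0 runs 1, rem=8, I/O yield, promote→Q0. Q0=[P1,P3] Q1=[P2] Q2=[]
t=4-5: P1@Q0 runs 1, rem=5, I/O yield, promote→Q0. Q0=[P3,P1] Q1=[P2] Q2=[]
t=5-6: P3@Q0 runs 1, rem=7, I/O yield, promote→Q0. Q0=[P1,P3] Q1=[P2] Q2=[]
t=6-7: P1@Q0 runs 1, rem=4, I/O yield, promote→Q0. Q0=[P3,P1] Q1=[P2] Q2=[]
t=7-8: P3@Q0 runs 1, rem=6, I/O yield, promote→Q0. Q0=[P1,P3] Q1=[P2] Q2=[]
t=8-9: P1@Q0 runs 1, rem=3, I/O yield, promote→Q0. Q0=[P3,P1] Q1=[P2] Q2=[]
t=9-10: P3@Q0 runs 1, rem=5, I/O yield, promote→Q0. Q0=[P1,P3] Q1=[P2] Q2=[]
t=10-11: P1@Q0 runs 1, rem=2, I/O yield, promote→Q0. Q0=[P3,P1] Q1=[P2] Q2=[]
t=11-12: P3@Q0 runs 1, rem=4, I/O yield, promote→Q0. Q0=[P1,P3] Q1=[P2] Q2=[]
t=12-13: P1@Q0 runs 1, rem=1, I/O yield, promote→Q0. Q0=[P3,P1] Q1=[P2] Q2=[]
t=13-14: P3@Q0 runs 1, rem=3, I/O yield, promote→Q0. Q0=[P1,P3] Q1=[P2] Q2=[]
t=14-15: P1@Q0 runs 1, rem=0, completes. Q0=[P3] Q1=[P2] Q2=[]
t=15-16: P3@Q0 runs 1, rem=2, I/O yield, promote→Q0. Q0=[P3] Q1=[P2] Q2=[]
t=16-17: P3@Q0 runs 1, rem=1, I/O yield, promote→Q0. Q0=[P3] Q1=[P2] Q2=[]
t=17-18: P3@Q0 runs 1, rem=0, completes. Q0=[] Q1=[P2] Q2=[]
t=18-23: P2@Q1 runs 5, rem=5, quantum used, demote→Q2. Q0=[] Q1=[] Q2=[P2]
t=23-28: P2@Q2 runs 5, rem=0, completes. Q0=[] Q1=[] Q2=[]

Answer: P1,P3,P2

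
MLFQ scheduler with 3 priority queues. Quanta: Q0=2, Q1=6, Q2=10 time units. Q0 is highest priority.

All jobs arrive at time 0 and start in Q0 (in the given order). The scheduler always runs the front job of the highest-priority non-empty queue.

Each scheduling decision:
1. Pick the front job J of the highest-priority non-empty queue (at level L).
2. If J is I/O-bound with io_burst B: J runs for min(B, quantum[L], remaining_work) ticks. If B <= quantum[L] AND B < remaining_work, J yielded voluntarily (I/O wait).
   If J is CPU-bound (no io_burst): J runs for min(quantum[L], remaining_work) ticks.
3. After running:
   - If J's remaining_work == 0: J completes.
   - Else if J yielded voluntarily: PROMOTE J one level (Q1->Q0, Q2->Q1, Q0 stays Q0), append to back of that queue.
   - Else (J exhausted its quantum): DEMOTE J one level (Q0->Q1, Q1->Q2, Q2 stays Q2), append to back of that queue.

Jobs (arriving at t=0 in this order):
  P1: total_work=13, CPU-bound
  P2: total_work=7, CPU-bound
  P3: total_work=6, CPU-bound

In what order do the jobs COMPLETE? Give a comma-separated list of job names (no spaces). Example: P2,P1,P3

Answer: P2,P3,P1

Derivation:
t=0-2: P1@Q0 runs 2, rem=11, quantum used, demote→Q1. Q0=[P2,P3] Q1=[P1] Q2=[]
t=2-4: P2@Q0 runs 2, rem=5, quantum used, demote→Q1. Q0=[P3] Q1=[P1,P2] Q2=[]
t=4-6: P3@Q0 runs 2, rem=4, quantum used, demote→Q1. Q0=[] Q1=[P1,P2,P3] Q2=[]
t=6-12: P1@Q1 runs 6, rem=5, quantum used, demote→Q2. Q0=[] Q1=[P2,P3] Q2=[P1]
t=12-17: P2@Q1 runs 5, rem=0, completes. Q0=[] Q1=[P3] Q2=[P1]
t=17-21: P3@Q1 runs 4, rem=0, completes. Q0=[] Q1=[] Q2=[P1]
t=21-26: P1@Q2 runs 5, rem=0, completes. Q0=[] Q1=[] Q2=[]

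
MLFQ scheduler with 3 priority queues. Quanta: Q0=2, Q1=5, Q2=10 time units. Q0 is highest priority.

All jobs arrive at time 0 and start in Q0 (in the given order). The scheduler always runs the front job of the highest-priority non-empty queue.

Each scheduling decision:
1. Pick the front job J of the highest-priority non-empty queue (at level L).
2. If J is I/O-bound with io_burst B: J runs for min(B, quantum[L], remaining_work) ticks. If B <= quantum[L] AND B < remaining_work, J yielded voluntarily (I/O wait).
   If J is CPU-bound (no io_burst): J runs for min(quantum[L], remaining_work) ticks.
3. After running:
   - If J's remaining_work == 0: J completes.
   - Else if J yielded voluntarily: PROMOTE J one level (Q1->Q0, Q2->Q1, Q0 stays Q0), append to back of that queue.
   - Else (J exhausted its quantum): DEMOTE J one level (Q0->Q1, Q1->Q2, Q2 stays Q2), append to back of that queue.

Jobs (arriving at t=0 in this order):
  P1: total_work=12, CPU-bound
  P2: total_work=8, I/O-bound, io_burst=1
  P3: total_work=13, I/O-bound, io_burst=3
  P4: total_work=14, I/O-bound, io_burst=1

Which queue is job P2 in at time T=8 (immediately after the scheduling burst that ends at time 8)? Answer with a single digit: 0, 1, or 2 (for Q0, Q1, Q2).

Answer: 0

Derivation:
t=0-2: P1@Q0 runs 2, rem=10, quantum used, demote→Q1. Q0=[P2,P3,P4] Q1=[P1] Q2=[]
t=2-3: P2@Q0 runs 1, rem=7, I/O yield, promote→Q0. Q0=[P3,P4,P2] Q1=[P1] Q2=[]
t=3-5: P3@Q0 runs 2, rem=11, quantum used, demote→Q1. Q0=[P4,P2] Q1=[P1,P3] Q2=[]
t=5-6: P4@Q0 runs 1, rem=13, I/O yield, promote→Q0. Q0=[P2,P4] Q1=[P1,P3] Q2=[]
t=6-7: P2@Q0 runs 1, rem=6, I/O yield, promote→Q0. Q0=[P4,P2] Q1=[P1,P3] Q2=[]
t=7-8: P4@Q0 runs 1, rem=12, I/O yield, promote→Q0. Q0=[P2,P4] Q1=[P1,P3] Q2=[]
t=8-9: P2@Q0 runs 1, rem=5, I/O yield, promote→Q0. Q0=[P4,P2] Q1=[P1,P3] Q2=[]
t=9-10: P4@Q0 runs 1, rem=11, I/O yield, promote→Q0. Q0=[P2,P4] Q1=[P1,P3] Q2=[]
t=10-11: P2@Q0 runs 1, rem=4, I/O yield, promote→Q0. Q0=[P4,P2] Q1=[P1,P3] Q2=[]
t=11-12: P4@Q0 runs 1, rem=10, I/O yield, promote→Q0. Q0=[P2,P4] Q1=[P1,P3] Q2=[]
t=12-13: P2@Q0 runs 1, rem=3, I/O yield, promote→Q0. Q0=[P4,P2] Q1=[P1,P3] Q2=[]
t=13-14: P4@Q0 runs 1, rem=9, I/O yield, promote→Q0. Q0=[P2,P4] Q1=[P1,P3] Q2=[]
t=14-15: P2@Q0 runs 1, rem=2, I/O yield, promote→Q0. Q0=[P4,P2] Q1=[P1,P3] Q2=[]
t=15-16: P4@Q0 runs 1, rem=8, I/O yield, promote→Q0. Q0=[P2,P4] Q1=[P1,P3] Q2=[]
t=16-17: P2@Q0 runs 1, rem=1, I/O yield, promote→Q0. Q0=[P4,P2] Q1=[P1,P3] Q2=[]
t=17-18: P4@Q0 runs 1, rem=7, I/O yield, promote→Q0. Q0=[P2,P4] Q1=[P1,P3] Q2=[]
t=18-19: P2@Q0 runs 1, rem=0, completes. Q0=[P4] Q1=[P1,P3] Q2=[]
t=19-20: P4@Q0 runs 1, rem=6, I/O yield, promote→Q0. Q0=[P4] Q1=[P1,P3] Q2=[]
t=20-21: P4@Q0 runs 1, rem=5, I/O yield, promote→Q0. Q0=[P4] Q1=[P1,P3] Q2=[]
t=21-22: P4@Q0 runs 1, rem=4, I/O yield, promote→Q0. Q0=[P4] Q1=[P1,P3] Q2=[]
t=22-23: P4@Q0 runs 1, rem=3, I/O yield, promote→Q0. Q0=[P4] Q1=[P1,P3] Q2=[]
t=23-24: P4@Q0 runs 1, rem=2, I/O yield, promote→Q0. Q0=[P4] Q1=[P1,P3] Q2=[]
t=24-25: P4@Q0 runs 1, rem=1, I/O yield, promote→Q0. Q0=[P4] Q1=[P1,P3] Q2=[]
t=25-26: P4@Q0 runs 1, rem=0, completes. Q0=[] Q1=[P1,P3] Q2=[]
t=26-31: P1@Q1 runs 5, rem=5, quantum used, demote→Q2. Q0=[] Q1=[P3] Q2=[P1]
t=31-34: P3@Q1 runs 3, rem=8, I/O yield, promote→Q0. Q0=[P3] Q1=[] Q2=[P1]
t=34-36: P3@Q0 runs 2, rem=6, quantum used, demote→Q1. Q0=[] Q1=[P3] Q2=[P1]
t=36-39: P3@Q1 runs 3, rem=3, I/O yield, promote→Q0. Q0=[P3] Q1=[] Q2=[P1]
t=39-41: P3@Q0 runs 2, rem=1, quantum used, demote→Q1. Q0=[] Q1=[P3] Q2=[P1]
t=41-42: P3@Q1 runs 1, rem=0, completes. Q0=[] Q1=[] Q2=[P1]
t=42-47: P1@Q2 runs 5, rem=0, completes. Q0=[] Q1=[] Q2=[]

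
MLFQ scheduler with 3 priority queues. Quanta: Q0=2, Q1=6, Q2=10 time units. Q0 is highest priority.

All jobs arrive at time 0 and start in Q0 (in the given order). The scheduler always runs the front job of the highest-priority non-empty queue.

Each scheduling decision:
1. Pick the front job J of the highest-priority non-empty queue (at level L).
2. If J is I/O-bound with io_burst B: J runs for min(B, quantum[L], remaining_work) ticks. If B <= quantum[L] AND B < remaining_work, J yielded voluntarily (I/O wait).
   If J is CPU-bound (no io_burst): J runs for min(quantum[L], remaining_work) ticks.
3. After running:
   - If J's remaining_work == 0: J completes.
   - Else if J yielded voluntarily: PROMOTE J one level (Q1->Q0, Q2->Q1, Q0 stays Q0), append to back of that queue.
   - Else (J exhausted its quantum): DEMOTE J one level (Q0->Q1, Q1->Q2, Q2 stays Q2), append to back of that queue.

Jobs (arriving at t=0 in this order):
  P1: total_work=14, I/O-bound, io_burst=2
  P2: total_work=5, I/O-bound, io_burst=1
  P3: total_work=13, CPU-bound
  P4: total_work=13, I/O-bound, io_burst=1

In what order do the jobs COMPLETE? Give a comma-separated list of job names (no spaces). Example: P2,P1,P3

t=0-2: P1@Q0 runs 2, rem=12, I/O yield, promote→Q0. Q0=[P2,P3,P4,P1] Q1=[] Q2=[]
t=2-3: P2@Q0 runs 1, rem=4, I/O yield, promote→Q0. Q0=[P3,P4,P1,P2] Q1=[] Q2=[]
t=3-5: P3@Q0 runs 2, rem=11, quantum used, demote→Q1. Q0=[P4,P1,P2] Q1=[P3] Q2=[]
t=5-6: P4@Q0 runs 1, rem=12, I/O yield, promote→Q0. Q0=[P1,P2,P4] Q1=[P3] Q2=[]
t=6-8: P1@Q0 runs 2, rem=10, I/O yield, promote→Q0. Q0=[P2,P4,P1] Q1=[P3] Q2=[]
t=8-9: P2@Q0 runs 1, rem=3, I/O yield, promote→Q0. Q0=[P4,P1,P2] Q1=[P3] Q2=[]
t=9-10: P4@Q0 runs 1, rem=11, I/O yield, promote→Q0. Q0=[P1,P2,P4] Q1=[P3] Q2=[]
t=10-12: P1@Q0 runs 2, rem=8, I/O yield, promote→Q0. Q0=[P2,P4,P1] Q1=[P3] Q2=[]
t=12-13: P2@Q0 runs 1, rem=2, I/O yield, promote→Q0. Q0=[P4,P1,P2] Q1=[P3] Q2=[]
t=13-14: P4@Q0 runs 1, rem=10, I/O yield, promote→Q0. Q0=[P1,P2,P4] Q1=[P3] Q2=[]
t=14-16: P1@Q0 runs 2, rem=6, I/O yield, promote→Q0. Q0=[P2,P4,P1] Q1=[P3] Q2=[]
t=16-17: P2@Q0 runs 1, rem=1, I/O yield, promote→Q0. Q0=[P4,P1,P2] Q1=[P3] Q2=[]
t=17-18: P4@Q0 runs 1, rem=9, I/O yield, promote→Q0. Q0=[P1,P2,P4] Q1=[P3] Q2=[]
t=18-20: P1@Q0 runs 2, rem=4, I/O yield, promote→Q0. Q0=[P2,P4,P1] Q1=[P3] Q2=[]
t=20-21: P2@Q0 runs 1, rem=0, completes. Q0=[P4,P1] Q1=[P3] Q2=[]
t=21-22: P4@Q0 runs 1, rem=8, I/O yield, promote→Q0. Q0=[P1,P4] Q1=[P3] Q2=[]
t=22-24: P1@Q0 runs 2, rem=2, I/O yield, promote→Q0. Q0=[P4,P1] Q1=[P3] Q2=[]
t=24-25: P4@Q0 runs 1, rem=7, I/O yield, promote→Q0. Q0=[P1,P4] Q1=[P3] Q2=[]
t=25-27: P1@Q0 runs 2, rem=0, completes. Q0=[P4] Q1=[P3] Q2=[]
t=27-28: P4@Q0 runs 1, rem=6, I/O yield, promote→Q0. Q0=[P4] Q1=[P3] Q2=[]
t=28-29: P4@Q0 runs 1, rem=5, I/O yield, promote→Q0. Q0=[P4] Q1=[P3] Q2=[]
t=29-30: P4@Q0 runs 1, rem=4, I/O yield, promote→Q0. Q0=[P4] Q1=[P3] Q2=[]
t=30-31: P4@Q0 runs 1, rem=3, I/O yield, promote→Q0. Q0=[P4] Q1=[P3] Q2=[]
t=31-32: P4@Q0 runs 1, rem=2, I/O yield, promote→Q0. Q0=[P4] Q1=[P3] Q2=[]
t=32-33: P4@Q0 runs 1, rem=1, I/O yield, promote→Q0. Q0=[P4] Q1=[P3] Q2=[]
t=33-34: P4@Q0 runs 1, rem=0, completes. Q0=[] Q1=[P3] Q2=[]
t=34-40: P3@Q1 runs 6, rem=5, quantum used, demote→Q2. Q0=[] Q1=[] Q2=[P3]
t=40-45: P3@Q2 runs 5, rem=0, completes. Q0=[] Q1=[] Q2=[]

Answer: P2,P1,P4,P3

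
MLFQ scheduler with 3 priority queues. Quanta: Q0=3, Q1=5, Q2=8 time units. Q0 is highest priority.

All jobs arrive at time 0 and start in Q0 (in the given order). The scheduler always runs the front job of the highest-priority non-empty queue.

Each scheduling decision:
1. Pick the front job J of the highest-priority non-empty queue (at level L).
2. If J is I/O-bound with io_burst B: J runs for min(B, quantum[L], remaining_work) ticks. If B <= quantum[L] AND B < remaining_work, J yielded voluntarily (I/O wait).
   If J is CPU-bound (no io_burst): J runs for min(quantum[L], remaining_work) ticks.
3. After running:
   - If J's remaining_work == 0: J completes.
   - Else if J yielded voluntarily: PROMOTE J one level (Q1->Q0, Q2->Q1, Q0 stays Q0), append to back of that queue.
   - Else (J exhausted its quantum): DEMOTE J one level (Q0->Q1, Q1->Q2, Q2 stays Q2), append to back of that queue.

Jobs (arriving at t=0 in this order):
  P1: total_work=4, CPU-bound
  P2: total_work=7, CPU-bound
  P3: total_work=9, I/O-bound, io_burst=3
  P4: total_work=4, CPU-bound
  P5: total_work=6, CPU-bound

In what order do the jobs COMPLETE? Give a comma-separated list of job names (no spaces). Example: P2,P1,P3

Answer: P3,P1,P2,P4,P5

Derivation:
t=0-3: P1@Q0 runs 3, rem=1, quantum used, demote→Q1. Q0=[P2,P3,P4,P5] Q1=[P1] Q2=[]
t=3-6: P2@Q0 runs 3, rem=4, quantum used, demote→Q1. Q0=[P3,P4,P5] Q1=[P1,P2] Q2=[]
t=6-9: P3@Q0 runs 3, rem=6, I/O yield, promote→Q0. Q0=[P4,P5,P3] Q1=[P1,P2] Q2=[]
t=9-12: P4@Q0 runs 3, rem=1, quantum used, demote→Q1. Q0=[P5,P3] Q1=[P1,P2,P4] Q2=[]
t=12-15: P5@Q0 runs 3, rem=3, quantum used, demote→Q1. Q0=[P3] Q1=[P1,P2,P4,P5] Q2=[]
t=15-18: P3@Q0 runs 3, rem=3, I/O yield, promote→Q0. Q0=[P3] Q1=[P1,P2,P4,P5] Q2=[]
t=18-21: P3@Q0 runs 3, rem=0, completes. Q0=[] Q1=[P1,P2,P4,P5] Q2=[]
t=21-22: P1@Q1 runs 1, rem=0, completes. Q0=[] Q1=[P2,P4,P5] Q2=[]
t=22-26: P2@Q1 runs 4, rem=0, completes. Q0=[] Q1=[P4,P5] Q2=[]
t=26-27: P4@Q1 runs 1, rem=0, completes. Q0=[] Q1=[P5] Q2=[]
t=27-30: P5@Q1 runs 3, rem=0, completes. Q0=[] Q1=[] Q2=[]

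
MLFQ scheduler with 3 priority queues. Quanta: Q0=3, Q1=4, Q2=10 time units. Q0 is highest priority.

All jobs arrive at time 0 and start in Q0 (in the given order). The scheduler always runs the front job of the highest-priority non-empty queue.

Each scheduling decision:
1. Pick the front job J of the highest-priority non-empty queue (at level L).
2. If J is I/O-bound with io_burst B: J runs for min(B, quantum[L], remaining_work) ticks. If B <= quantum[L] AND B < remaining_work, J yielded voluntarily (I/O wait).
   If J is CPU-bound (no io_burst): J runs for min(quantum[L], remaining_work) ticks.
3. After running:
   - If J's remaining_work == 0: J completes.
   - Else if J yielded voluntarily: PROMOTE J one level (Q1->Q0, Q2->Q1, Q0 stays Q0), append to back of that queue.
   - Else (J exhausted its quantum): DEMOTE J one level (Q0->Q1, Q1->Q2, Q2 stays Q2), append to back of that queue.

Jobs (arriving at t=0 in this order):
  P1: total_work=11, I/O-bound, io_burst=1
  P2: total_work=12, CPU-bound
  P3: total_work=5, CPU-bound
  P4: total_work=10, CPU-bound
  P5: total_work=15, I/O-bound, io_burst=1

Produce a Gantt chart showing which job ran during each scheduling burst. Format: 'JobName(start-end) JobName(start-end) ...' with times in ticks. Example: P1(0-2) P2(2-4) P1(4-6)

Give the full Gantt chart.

t=0-1: P1@Q0 runs 1, rem=10, I/O yield, promote→Q0. Q0=[P2,P3,P4,P5,P1] Q1=[] Q2=[]
t=1-4: P2@Q0 runs 3, rem=9, quantum used, demote→Q1. Q0=[P3,P4,P5,P1] Q1=[P2] Q2=[]
t=4-7: P3@Q0 runs 3, rem=2, quantum used, demote→Q1. Q0=[P4,P5,P1] Q1=[P2,P3] Q2=[]
t=7-10: P4@Q0 runs 3, rem=7, quantum used, demote→Q1. Q0=[P5,P1] Q1=[P2,P3,P4] Q2=[]
t=10-11: P5@Q0 runs 1, rem=14, I/O yield, promote→Q0. Q0=[P1,P5] Q1=[P2,P3,P4] Q2=[]
t=11-12: P1@Q0 runs 1, rem=9, I/O yield, promote→Q0. Q0=[P5,P1] Q1=[P2,P3,P4] Q2=[]
t=12-13: P5@Q0 runs 1, rem=13, I/O yield, promote→Q0. Q0=[P1,P5] Q1=[P2,P3,P4] Q2=[]
t=13-14: P1@Q0 runs 1, rem=8, I/O yield, promote→Q0. Q0=[P5,P1] Q1=[P2,P3,P4] Q2=[]
t=14-15: P5@Q0 runs 1, rem=12, I/O yield, promote→Q0. Q0=[P1,P5] Q1=[P2,P3,P4] Q2=[]
t=15-16: P1@Q0 runs 1, rem=7, I/O yield, promote→Q0. Q0=[P5,P1] Q1=[P2,P3,P4] Q2=[]
t=16-17: P5@Q0 runs 1, rem=11, I/O yield, promote→Q0. Q0=[P1,P5] Q1=[P2,P3,P4] Q2=[]
t=17-18: P1@Q0 runs 1, rem=6, I/O yield, promote→Q0. Q0=[P5,P1] Q1=[P2,P3,P4] Q2=[]
t=18-19: P5@Q0 runs 1, rem=10, I/O yield, promote→Q0. Q0=[P1,P5] Q1=[P2,P3,P4] Q2=[]
t=19-20: P1@Q0 runs 1, rem=5, I/O yield, promote→Q0. Q0=[P5,P1] Q1=[P2,P3,P4] Q2=[]
t=20-21: P5@Q0 runs 1, rem=9, I/O yield, promote→Q0. Q0=[P1,P5] Q1=[P2,P3,P4] Q2=[]
t=21-22: P1@Q0 runs 1, rem=4, I/O yield, promote→Q0. Q0=[P5,P1] Q1=[P2,P3,P4] Q2=[]
t=22-23: P5@Q0 runs 1, rem=8, I/O yield, promote→Q0. Q0=[P1,P5] Q1=[P2,P3,P4] Q2=[]
t=23-24: P1@Q0 runs 1, rem=3, I/O yield, promote→Q0. Q0=[P5,P1] Q1=[P2,P3,P4] Q2=[]
t=24-25: P5@Q0 runs 1, rem=7, I/O yield, promote→Q0. Q0=[P1,P5] Q1=[P2,P3,P4] Q2=[]
t=25-26: P1@Q0 runs 1, rem=2, I/O yield, promote→Q0. Q0=[P5,P1] Q1=[P2,P3,P4] Q2=[]
t=26-27: P5@Q0 runs 1, rem=6, I/O yield, promote→Q0. Q0=[P1,P5] Q1=[P2,P3,P4] Q2=[]
t=27-28: P1@Q0 runs 1, rem=1, I/O yield, promote→Q0. Q0=[P5,P1] Q1=[P2,P3,P4] Q2=[]
t=28-29: P5@Q0 runs 1, rem=5, I/O yield, promote→Q0. Q0=[P1,P5] Q1=[P2,P3,P4] Q2=[]
t=29-30: P1@Q0 runs 1, rem=0, completes. Q0=[P5] Q1=[P2,P3,P4] Q2=[]
t=30-31: P5@Q0 runs 1, rem=4, I/O yield, promote→Q0. Q0=[P5] Q1=[P2,P3,P4] Q2=[]
t=31-32: P5@Q0 runs 1, rem=3, I/O yield, promote→Q0. Q0=[P5] Q1=[P2,P3,P4] Q2=[]
t=32-33: P5@Q0 runs 1, rem=2, I/O yield, promote→Q0. Q0=[P5] Q1=[P2,P3,P4] Q2=[]
t=33-34: P5@Q0 runs 1, rem=1, I/O yield, promote→Q0. Q0=[P5] Q1=[P2,P3,P4] Q2=[]
t=34-35: P5@Q0 runs 1, rem=0, completes. Q0=[] Q1=[P2,P3,P4] Q2=[]
t=35-39: P2@Q1 runs 4, rem=5, quantum used, demote→Q2. Q0=[] Q1=[P3,P4] Q2=[P2]
t=39-41: P3@Q1 runs 2, rem=0, completes. Q0=[] Q1=[P4] Q2=[P2]
t=41-45: P4@Q1 runs 4, rem=3, quantum used, demote→Q2. Q0=[] Q1=[] Q2=[P2,P4]
t=45-50: P2@Q2 runs 5, rem=0, completes. Q0=[] Q1=[] Q2=[P4]
t=50-53: P4@Q2 runs 3, rem=0, completes. Q0=[] Q1=[] Q2=[]

Answer: P1(0-1) P2(1-4) P3(4-7) P4(7-10) P5(10-11) P1(11-12) P5(12-13) P1(13-14) P5(14-15) P1(15-16) P5(16-17) P1(17-18) P5(18-19) P1(19-20) P5(20-21) P1(21-22) P5(22-23) P1(23-24) P5(24-25) P1(25-26) P5(26-27) P1(27-28) P5(28-29) P1(29-30) P5(30-31) P5(31-32) P5(32-33) P5(33-34) P5(34-35) P2(35-39) P3(39-41) P4(41-45) P2(45-50) P4(50-53)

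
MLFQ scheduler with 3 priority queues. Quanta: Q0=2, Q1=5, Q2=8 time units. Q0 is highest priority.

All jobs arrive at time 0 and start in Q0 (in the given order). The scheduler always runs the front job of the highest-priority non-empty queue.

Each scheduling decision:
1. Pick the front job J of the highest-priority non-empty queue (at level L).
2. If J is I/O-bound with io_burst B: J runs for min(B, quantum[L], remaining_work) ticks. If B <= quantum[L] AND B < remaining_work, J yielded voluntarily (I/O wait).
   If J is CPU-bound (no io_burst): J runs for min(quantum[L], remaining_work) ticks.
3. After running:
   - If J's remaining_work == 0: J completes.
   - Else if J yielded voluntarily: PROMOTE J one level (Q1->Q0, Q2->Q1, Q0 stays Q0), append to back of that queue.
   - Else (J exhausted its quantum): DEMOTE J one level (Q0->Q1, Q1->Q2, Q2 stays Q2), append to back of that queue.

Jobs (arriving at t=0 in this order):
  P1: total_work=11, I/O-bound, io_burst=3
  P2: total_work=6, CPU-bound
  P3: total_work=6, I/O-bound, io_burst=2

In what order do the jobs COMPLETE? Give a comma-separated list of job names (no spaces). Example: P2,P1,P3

t=0-2: P1@Q0 runs 2, rem=9, quantum used, demote→Q1. Q0=[P2,P3] Q1=[P1] Q2=[]
t=2-4: P2@Q0 runs 2, rem=4, quantum used, demote→Q1. Q0=[P3] Q1=[P1,P2] Q2=[]
t=4-6: P3@Q0 runs 2, rem=4, I/O yield, promote→Q0. Q0=[P3] Q1=[P1,P2] Q2=[]
t=6-8: P3@Q0 runs 2, rem=2, I/O yield, promote→Q0. Q0=[P3] Q1=[P1,P2] Q2=[]
t=8-10: P3@Q0 runs 2, rem=0, completes. Q0=[] Q1=[P1,P2] Q2=[]
t=10-13: P1@Q1 runs 3, rem=6, I/O yield, promote→Q0. Q0=[P1] Q1=[P2] Q2=[]
t=13-15: P1@Q0 runs 2, rem=4, quantum used, demote→Q1. Q0=[] Q1=[P2,P1] Q2=[]
t=15-19: P2@Q1 runs 4, rem=0, completes. Q0=[] Q1=[P1] Q2=[]
t=19-22: P1@Q1 runs 3, rem=1, I/O yield, promote→Q0. Q0=[P1] Q1=[] Q2=[]
t=22-23: P1@Q0 runs 1, rem=0, completes. Q0=[] Q1=[] Q2=[]

Answer: P3,P2,P1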